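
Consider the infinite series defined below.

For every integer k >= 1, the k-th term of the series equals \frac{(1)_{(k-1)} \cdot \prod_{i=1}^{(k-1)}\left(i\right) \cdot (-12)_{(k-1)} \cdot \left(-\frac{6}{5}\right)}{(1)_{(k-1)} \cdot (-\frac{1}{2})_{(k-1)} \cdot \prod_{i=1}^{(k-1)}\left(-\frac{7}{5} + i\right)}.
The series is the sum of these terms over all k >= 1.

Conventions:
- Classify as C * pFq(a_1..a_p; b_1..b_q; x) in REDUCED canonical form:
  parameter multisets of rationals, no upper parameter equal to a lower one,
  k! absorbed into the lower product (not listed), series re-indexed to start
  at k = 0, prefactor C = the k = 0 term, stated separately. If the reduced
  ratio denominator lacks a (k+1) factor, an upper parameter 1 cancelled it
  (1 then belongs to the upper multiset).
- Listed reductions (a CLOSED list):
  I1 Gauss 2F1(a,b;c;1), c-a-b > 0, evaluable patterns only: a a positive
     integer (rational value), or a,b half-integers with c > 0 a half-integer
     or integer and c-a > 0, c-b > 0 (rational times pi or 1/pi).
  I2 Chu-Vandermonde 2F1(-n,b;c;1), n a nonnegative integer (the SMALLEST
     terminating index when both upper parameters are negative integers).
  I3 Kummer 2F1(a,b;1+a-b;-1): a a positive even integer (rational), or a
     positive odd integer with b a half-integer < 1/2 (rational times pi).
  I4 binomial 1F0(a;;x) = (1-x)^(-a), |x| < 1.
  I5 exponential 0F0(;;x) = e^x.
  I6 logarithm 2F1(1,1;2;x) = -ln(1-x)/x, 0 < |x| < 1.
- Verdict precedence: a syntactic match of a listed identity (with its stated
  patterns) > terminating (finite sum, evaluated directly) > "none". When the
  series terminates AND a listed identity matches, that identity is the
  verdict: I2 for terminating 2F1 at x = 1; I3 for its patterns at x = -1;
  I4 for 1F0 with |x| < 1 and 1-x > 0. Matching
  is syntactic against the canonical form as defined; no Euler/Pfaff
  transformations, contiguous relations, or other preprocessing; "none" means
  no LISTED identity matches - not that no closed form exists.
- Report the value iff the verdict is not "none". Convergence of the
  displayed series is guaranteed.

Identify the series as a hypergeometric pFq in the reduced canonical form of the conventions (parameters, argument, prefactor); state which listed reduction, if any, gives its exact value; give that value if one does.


The series (x = 1) is 3F2: upper {-12, 1, 1}, lower {-\frac{1}{2}, -\frac{2}{5}}, prefactor -\frac{6}{5}. Verdict: terminating - upper -12 stops the sum at k = 12; the 13 terms are added exactly. Hence: \frac{1779927114858}{20930312788385}.

The tell: x = 1 and the running product (prefactor -6/5) telescopes to a rising factorial.
Adjacent-term ratio: r(k) = 1 * (k-12) (k+1) (k+1) / [(k-\frac{1}{2}) (k-\frac{2}{5}) (k+1)] - rational in k. x = 1; t_0 = -\frac{6}{5}; negate the roots.


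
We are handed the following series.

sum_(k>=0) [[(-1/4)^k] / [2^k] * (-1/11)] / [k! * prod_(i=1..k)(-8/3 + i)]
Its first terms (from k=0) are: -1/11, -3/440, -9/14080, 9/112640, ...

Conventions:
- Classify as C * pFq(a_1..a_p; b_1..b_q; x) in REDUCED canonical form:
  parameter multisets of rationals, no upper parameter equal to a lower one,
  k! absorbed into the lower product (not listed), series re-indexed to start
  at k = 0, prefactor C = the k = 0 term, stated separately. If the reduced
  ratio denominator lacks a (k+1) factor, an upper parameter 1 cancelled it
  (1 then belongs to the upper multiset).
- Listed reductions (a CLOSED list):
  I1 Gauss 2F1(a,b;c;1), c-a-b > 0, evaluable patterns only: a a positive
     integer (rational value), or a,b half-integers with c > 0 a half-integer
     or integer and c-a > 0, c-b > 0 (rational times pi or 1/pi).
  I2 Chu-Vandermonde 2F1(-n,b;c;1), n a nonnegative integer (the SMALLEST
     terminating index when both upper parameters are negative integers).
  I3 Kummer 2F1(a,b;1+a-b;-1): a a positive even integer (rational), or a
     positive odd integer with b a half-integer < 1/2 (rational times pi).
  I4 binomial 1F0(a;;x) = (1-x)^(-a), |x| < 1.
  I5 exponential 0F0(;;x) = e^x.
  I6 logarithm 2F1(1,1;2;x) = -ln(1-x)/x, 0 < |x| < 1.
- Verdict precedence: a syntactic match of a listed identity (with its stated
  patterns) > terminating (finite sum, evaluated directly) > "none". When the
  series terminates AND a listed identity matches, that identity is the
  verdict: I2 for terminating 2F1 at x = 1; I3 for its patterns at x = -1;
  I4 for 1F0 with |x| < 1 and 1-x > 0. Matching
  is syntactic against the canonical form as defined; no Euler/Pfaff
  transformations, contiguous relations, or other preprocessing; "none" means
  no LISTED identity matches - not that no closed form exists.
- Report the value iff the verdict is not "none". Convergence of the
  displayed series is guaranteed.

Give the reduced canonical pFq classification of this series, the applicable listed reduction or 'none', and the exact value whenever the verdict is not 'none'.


x = -1/8 here; the reduced form reads 0F1, upper {-}, lower {-5/3}, C = -1/11. Verdict: none - this 0F1 at x = -1/8 matches no listed pattern, and upper {-} holds no stopper.

The tell: from the first term -1/11: the two k-th powers (prefactor -1/11) combine into one argument.
Adjacent-term ratio: r(k) = (-1/8) * 1 / [(k-5/3) (k+1)] - rational in k. x = (-1/8); t_0 = -1/11; negate the roots.


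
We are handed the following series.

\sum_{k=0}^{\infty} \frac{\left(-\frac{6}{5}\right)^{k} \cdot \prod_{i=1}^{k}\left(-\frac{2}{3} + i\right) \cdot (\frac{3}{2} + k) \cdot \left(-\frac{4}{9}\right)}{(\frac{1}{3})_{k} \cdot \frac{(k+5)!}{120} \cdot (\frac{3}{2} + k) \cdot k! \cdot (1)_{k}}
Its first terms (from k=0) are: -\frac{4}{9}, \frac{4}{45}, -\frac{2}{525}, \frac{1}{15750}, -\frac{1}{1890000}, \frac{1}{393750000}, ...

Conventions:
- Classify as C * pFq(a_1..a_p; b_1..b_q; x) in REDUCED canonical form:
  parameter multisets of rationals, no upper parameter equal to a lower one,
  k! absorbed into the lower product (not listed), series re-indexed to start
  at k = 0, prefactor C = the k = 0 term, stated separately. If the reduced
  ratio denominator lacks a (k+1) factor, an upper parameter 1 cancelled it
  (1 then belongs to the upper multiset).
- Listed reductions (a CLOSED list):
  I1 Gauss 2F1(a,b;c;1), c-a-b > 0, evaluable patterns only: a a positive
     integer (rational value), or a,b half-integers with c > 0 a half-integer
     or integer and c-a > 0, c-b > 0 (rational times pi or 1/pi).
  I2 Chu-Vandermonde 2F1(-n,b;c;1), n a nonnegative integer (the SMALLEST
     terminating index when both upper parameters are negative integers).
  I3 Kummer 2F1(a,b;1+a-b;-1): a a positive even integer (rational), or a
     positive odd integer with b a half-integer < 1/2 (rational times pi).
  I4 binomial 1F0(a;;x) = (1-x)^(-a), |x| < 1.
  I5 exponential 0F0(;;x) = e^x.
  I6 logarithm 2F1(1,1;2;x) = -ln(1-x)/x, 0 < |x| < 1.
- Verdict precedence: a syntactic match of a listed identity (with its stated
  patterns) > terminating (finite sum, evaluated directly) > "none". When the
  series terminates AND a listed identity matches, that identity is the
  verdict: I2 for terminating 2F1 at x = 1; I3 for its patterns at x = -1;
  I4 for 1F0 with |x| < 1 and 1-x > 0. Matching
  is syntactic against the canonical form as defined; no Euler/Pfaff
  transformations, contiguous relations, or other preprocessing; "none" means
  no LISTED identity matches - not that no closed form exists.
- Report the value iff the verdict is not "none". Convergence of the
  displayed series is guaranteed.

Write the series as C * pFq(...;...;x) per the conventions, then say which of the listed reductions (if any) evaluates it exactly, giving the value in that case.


With C = -\frac{4}{9}: the canonical form is 0F2(-; 1, 6; -\frac{6}{5}). Verdict: none. Every listed pattern misses the 0F2 form at -\frac{6}{5}, upper {-}.

Key step: x = -\frac{6}{5} and the factor k + 3/2 cancels (top and bottom), leaving C = -4/9.
Ratio: r(k) = -\frac{6}{5} * 1 / [(k+1) (k+6) (k+1)] - rational in k, leading ratio -\frac{6}{5}; with t_0 = -\frac{4}{9}, classification follows.


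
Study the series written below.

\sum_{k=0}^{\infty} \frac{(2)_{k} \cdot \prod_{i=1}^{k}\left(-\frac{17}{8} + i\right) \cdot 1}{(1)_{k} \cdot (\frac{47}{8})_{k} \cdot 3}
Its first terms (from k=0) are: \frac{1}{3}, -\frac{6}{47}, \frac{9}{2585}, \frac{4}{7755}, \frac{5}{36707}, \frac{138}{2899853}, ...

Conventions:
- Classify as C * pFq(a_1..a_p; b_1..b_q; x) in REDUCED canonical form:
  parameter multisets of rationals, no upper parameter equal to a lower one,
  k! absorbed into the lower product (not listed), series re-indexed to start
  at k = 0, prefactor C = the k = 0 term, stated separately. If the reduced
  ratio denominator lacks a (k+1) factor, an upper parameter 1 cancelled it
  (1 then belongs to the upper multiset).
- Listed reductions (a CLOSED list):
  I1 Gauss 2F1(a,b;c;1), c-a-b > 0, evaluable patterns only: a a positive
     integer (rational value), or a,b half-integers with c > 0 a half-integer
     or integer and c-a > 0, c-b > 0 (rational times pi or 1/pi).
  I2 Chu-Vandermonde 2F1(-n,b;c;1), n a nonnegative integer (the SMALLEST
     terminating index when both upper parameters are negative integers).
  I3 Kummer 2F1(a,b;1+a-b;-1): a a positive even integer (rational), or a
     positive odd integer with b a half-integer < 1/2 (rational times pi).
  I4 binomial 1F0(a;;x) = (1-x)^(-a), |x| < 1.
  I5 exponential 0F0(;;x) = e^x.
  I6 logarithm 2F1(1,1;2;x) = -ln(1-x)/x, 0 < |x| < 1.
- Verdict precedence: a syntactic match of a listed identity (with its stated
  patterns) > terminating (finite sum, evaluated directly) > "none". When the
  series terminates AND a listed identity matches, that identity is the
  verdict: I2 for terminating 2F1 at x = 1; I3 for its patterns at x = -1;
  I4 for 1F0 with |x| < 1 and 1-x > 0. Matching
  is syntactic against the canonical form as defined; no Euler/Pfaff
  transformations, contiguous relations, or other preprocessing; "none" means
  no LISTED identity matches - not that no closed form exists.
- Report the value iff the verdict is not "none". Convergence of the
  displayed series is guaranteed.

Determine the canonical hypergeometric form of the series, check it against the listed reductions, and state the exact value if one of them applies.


The series (x = 1) is 2F1: upper {-\frac{9}{8}, 2}, lower {\frac{47}{8}}, prefactor \frac{1}{3}. Verdict: Gauss's theorem (I1) matches (x = 1: the Gamma ratio telescopes since c-a-b = 5 > 0 and a = 2 in Z>0). Value: \frac{403}{1920}.

First insight: t_0 = \frac{1}{3} here, and the constant factors (prefactor 1/3) combine into one prefactor.
Term ratio: r(k) = 1 * (k-\frac{9}{8}) (k+2) / [(k+\frac{47}{8}) (k+1)] - poly over poly, x = 1 from leading terms; C = \frac{1}{3} at k = 0.


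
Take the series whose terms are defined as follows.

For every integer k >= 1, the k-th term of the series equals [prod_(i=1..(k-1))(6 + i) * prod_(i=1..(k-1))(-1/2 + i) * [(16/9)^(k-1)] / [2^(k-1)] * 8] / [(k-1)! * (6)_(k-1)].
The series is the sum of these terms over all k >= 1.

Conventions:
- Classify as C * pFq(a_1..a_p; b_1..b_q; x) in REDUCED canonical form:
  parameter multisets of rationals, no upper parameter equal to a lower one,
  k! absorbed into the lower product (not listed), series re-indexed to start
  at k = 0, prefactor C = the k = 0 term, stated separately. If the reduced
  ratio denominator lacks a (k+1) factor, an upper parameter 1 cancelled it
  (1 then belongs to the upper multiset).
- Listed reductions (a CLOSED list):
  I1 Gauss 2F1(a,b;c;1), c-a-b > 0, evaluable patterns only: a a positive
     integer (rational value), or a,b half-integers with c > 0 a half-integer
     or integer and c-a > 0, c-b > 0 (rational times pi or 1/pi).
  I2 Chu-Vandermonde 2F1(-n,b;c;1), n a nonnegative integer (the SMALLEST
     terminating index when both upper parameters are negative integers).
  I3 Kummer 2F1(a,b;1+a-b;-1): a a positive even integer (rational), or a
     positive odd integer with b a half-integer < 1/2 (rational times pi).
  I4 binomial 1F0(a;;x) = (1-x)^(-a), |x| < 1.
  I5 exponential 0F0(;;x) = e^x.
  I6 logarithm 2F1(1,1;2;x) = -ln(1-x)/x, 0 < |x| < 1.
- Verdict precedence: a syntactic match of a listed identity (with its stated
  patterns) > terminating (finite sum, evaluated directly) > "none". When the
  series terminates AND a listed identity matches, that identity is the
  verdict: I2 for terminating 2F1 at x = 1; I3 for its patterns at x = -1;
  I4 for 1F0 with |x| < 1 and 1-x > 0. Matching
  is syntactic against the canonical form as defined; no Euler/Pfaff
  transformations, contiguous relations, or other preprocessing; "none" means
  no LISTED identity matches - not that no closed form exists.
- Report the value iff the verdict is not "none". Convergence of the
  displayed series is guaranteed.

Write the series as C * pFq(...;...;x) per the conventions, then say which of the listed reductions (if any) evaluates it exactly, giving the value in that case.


With C = 8: the canonical form is 2F1(1/2, 7; 6; 8/9). Verdict: none (x = 8/9): each listed identity misses the multisets {1/2, 7} ; {6}.

Structural cue: t_0 = 8 here, and the running product (C = 8, x = 8/9) telescopes to a rising factorial.
Consecutive-term ratio: r(k) = (8/9) * (k+1/2) (k+7) / [(k+6) (k+1)] - rational in k, leading ratio (8/9); with t_0 = 8, classification follows.


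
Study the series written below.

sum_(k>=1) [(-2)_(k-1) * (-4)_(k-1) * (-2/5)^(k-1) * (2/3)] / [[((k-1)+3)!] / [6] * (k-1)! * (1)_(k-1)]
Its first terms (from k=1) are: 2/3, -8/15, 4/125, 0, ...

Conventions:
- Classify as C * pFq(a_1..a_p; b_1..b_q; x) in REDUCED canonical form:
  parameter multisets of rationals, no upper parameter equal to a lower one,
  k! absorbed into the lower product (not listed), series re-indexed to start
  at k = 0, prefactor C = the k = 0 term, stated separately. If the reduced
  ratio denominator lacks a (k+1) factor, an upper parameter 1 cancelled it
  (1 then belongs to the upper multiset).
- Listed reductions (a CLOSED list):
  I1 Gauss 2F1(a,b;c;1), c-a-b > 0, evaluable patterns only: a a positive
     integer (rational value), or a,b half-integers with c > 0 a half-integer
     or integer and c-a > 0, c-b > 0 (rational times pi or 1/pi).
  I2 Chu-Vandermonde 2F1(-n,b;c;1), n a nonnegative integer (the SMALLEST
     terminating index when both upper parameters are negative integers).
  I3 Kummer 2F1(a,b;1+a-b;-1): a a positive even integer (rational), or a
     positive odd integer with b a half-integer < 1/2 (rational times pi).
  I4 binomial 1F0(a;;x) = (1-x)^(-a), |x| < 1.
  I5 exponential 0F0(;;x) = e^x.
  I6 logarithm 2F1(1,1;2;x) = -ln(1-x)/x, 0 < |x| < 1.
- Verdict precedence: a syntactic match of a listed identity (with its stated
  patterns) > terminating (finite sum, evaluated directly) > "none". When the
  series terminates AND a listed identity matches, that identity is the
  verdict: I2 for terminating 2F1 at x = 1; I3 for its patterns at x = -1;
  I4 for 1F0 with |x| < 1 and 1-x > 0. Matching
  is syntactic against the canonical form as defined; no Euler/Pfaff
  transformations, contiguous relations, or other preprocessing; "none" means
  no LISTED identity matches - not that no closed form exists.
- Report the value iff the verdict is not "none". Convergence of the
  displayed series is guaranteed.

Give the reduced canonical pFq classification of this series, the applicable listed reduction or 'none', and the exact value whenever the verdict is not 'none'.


The series (x = -2/5) is 2F2: upper {-4, -2}, lower {1, 4}, prefactor 2/3. Verdict: terminating - no listed pattern fits, but -2 in the upper list cuts the series at k = 2; direct evaluation. Value: 62/375.

Key step: x = (-2/5) and the denominator's factorial ratio (prefactor 2/3) is a lower Pochhammer.
Step ratio: r(k) = (-2/5) * (k-4) (k-2) / [(k+1) (k+4) (k+1)] - rational in k. x = (-2/5); t_0 = 2/3; negate the roots.


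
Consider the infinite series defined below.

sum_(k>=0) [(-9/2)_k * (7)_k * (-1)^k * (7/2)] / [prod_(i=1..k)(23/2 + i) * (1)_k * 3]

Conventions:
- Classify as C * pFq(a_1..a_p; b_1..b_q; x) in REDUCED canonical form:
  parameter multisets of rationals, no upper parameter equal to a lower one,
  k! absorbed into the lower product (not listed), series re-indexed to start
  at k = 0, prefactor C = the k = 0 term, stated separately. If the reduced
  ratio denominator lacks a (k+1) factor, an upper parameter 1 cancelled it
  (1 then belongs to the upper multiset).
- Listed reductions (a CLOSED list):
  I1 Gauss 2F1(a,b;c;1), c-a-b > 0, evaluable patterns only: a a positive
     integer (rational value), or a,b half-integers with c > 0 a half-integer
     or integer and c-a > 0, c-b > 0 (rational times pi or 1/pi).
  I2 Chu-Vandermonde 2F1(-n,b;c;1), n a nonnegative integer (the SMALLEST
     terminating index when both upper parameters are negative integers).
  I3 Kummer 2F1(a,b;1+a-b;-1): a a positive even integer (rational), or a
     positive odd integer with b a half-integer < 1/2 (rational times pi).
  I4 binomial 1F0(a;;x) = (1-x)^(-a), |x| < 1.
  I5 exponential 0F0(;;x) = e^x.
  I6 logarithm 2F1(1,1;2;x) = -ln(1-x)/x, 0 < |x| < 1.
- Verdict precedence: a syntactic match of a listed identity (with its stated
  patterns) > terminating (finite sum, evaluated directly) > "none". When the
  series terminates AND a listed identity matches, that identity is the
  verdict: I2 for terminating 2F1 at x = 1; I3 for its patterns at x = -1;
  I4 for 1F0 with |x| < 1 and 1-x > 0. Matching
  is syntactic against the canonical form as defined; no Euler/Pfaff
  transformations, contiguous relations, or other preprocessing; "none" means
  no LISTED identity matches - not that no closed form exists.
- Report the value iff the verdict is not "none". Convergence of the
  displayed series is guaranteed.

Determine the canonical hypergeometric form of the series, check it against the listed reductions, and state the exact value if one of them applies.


Canonical form: C = 7/6 times 2F1 with upper {-9/2, 7}, lower {25/2}, x = -1. Verdict: the Kummer evaluation I3 fires (x = -1; c = 25/2 equals 1+a-b for upper {-9/2, 7}: listed pattern). Sum: (780825045/268435456) * pi.

The tell: from the first term 7/6: (1)_k (C = 7/6) is k! itself.
Ratio: r(k) = (-1) * (k-9/2) (k+7) / [(k+25/2) (k+1)] - rational in k, leading ratio (-1); with t_0 = 7/6, classification follows.


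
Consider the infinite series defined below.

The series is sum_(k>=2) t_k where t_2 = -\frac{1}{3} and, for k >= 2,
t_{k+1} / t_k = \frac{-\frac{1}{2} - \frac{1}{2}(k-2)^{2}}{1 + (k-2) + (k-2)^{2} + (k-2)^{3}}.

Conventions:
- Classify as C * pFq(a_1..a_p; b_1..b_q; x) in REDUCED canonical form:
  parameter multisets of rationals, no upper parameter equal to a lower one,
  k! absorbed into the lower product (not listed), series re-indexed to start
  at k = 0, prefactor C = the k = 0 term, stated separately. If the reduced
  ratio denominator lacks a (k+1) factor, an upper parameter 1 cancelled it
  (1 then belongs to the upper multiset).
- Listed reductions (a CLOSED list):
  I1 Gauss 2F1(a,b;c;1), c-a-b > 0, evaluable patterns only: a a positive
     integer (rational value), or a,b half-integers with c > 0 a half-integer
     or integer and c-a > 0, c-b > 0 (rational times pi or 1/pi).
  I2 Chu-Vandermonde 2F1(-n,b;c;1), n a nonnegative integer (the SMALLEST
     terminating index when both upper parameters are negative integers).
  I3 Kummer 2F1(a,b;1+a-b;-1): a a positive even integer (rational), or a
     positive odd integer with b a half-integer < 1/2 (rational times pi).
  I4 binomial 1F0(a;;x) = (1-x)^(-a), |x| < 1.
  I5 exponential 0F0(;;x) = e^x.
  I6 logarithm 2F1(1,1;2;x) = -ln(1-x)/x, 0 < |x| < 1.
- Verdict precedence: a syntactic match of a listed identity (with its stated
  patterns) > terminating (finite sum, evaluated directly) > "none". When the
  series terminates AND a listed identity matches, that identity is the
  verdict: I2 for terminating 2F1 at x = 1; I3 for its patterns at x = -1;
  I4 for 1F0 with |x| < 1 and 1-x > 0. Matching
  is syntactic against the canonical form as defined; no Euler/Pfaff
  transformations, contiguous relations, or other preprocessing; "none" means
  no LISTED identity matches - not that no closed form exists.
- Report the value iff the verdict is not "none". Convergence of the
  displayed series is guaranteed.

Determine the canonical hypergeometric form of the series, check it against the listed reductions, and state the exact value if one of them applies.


Reduced: x = -\frac{1}{2}, 0F0, upper = {-}, lower = {-}, C = -\frac{1}{3}. Verdict at x = -\frac{1}{2}: the I5 exponential reduction matches (the 0F0 exponential series at x = -\frac{1}{2}). Exact value: \left(-\frac{1}{3}\right) \cdot e^{-\frac{1}{2}}.

Key observation: x = -\frac{1}{2} and the expanded ratio factors over Q; C = -1/3, roots give parameters.
Adjacent-term ratio: r(k) = -\frac{1}{2} * 1 / [(k+1)] - rational in k, leading ratio -\frac{1}{2}; with t_0 = -\frac{1}{3}, classification follows.


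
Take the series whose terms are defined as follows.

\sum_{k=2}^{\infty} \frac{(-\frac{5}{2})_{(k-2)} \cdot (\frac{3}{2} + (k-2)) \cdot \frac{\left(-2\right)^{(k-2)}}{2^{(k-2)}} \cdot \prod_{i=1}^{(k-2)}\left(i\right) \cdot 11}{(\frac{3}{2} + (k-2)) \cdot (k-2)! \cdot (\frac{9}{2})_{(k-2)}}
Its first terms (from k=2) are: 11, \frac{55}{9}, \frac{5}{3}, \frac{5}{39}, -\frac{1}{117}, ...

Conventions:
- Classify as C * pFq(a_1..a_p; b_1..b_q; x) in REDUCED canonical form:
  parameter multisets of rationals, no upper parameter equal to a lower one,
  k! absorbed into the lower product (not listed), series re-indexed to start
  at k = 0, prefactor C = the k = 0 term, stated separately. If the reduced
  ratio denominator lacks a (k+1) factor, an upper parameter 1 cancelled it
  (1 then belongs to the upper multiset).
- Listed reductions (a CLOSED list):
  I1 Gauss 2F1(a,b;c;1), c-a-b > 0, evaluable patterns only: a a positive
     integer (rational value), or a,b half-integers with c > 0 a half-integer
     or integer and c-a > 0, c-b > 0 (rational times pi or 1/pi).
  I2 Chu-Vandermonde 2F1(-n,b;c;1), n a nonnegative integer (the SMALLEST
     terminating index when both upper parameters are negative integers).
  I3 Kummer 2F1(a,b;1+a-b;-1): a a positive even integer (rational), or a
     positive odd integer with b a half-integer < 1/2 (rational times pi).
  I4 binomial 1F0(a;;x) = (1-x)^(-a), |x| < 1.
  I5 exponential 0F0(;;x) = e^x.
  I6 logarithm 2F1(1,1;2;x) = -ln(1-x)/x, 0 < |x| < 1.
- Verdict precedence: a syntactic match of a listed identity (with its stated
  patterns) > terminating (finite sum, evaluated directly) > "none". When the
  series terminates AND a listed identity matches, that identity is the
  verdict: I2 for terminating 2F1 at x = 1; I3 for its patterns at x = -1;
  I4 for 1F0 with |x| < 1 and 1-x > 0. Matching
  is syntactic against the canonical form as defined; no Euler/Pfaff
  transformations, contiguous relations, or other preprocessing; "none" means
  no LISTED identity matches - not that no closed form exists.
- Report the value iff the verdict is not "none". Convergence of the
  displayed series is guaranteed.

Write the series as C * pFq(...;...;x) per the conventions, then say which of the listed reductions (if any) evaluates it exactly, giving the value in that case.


With C = 11: the canonical form is 2F1(-\frac{5}{2}, 1; \frac{9}{2}; -1). Verdict: Kummer (I3) matches (x = -1; c = \frac{9}{2} equals 1+a-b for upper {-\frac{5}{2}, 1}: listed pattern). Hence: \frac{385}{64} \cdot \pi.

First insight: from the first term 11: the two k-th powers (prefactor 11) combine into one argument.
Adjacent-term ratio: r(k) = -1 * (k-\frac{5}{2}) (k+1) / [(k+\frac{9}{2}) (k+1)] - poly over poly, x = -1 from leading terms; C = 11 at k = 0.


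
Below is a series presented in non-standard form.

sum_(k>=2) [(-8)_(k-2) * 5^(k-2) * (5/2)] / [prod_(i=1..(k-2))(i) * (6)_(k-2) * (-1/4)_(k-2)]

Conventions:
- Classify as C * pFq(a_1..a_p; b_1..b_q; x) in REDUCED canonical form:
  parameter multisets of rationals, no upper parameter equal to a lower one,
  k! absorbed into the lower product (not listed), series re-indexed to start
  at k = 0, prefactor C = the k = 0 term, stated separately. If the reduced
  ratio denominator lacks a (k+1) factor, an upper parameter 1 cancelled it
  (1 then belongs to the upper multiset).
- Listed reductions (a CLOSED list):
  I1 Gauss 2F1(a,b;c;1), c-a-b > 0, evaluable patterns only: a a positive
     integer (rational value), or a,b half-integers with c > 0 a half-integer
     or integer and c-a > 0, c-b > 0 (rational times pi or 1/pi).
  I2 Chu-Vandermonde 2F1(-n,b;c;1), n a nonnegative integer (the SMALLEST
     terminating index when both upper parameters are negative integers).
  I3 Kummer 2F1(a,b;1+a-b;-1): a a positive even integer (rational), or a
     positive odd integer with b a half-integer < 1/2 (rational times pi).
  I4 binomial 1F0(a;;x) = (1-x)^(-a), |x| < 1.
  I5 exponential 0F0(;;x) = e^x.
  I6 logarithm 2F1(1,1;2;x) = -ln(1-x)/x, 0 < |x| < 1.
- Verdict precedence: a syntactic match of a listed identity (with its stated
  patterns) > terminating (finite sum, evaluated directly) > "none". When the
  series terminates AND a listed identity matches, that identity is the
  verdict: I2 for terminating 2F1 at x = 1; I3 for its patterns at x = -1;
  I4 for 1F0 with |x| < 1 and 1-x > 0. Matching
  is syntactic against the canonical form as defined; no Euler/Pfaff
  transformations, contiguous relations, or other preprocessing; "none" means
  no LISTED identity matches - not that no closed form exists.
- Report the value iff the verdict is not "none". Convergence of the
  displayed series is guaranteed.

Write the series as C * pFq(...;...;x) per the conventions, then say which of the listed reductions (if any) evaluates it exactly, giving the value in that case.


Key observation: x = 5 and the product of the first k integers (C = 5/2) is k!.
Adjacent-term ratio: r(k) = 5 * (k-8) / [(k-1/4) (k+6) (k+1)] - poly over poly, x = 5 from leading terms; C = 5/2 at k = 0.

Prefactor 5/2, argument 5: 1F2 with upper {-8} over lower {-1/4, 6}. Verdict: terminating - upper -8 stops the sum at k = 8; the 9 terms are added exactly. Sum: -40220842115065/1325951160534.


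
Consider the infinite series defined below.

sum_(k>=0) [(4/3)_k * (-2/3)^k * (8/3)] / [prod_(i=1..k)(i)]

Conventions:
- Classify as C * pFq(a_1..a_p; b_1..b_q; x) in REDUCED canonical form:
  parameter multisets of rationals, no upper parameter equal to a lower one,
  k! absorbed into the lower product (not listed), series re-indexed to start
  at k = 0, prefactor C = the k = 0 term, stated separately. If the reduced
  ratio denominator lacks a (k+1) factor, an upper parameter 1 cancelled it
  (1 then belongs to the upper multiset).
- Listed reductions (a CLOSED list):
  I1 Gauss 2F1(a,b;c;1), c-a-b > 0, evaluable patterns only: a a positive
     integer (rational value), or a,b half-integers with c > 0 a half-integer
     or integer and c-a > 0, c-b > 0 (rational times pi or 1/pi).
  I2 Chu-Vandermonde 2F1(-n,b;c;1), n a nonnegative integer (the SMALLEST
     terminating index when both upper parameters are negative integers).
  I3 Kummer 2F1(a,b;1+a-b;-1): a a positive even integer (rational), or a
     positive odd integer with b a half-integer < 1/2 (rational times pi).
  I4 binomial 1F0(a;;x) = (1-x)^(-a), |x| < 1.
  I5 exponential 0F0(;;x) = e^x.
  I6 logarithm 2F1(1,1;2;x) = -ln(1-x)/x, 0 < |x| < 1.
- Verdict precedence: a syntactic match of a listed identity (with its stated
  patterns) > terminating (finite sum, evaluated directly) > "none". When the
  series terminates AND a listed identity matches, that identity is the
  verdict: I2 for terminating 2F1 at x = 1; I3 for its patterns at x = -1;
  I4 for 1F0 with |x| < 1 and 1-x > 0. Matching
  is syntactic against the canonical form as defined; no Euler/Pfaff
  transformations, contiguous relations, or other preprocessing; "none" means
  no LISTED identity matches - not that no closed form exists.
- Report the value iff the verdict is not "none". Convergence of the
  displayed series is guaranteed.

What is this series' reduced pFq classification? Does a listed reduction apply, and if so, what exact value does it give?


With C = 8/3: the canonical form is 1F0(4/3; -; -2/3). Verdict at x = -2/3: binomial (I4) matches (the 1F0 binomial series: exponent -4/3, x = -2/3). Sum: (8/3) * (5/3)^(-4/3).

Key observation: x = (-2/3) and the product of the first k integers (C = 8/3) is k!.
Adjacent-term ratio: r(k) = (-2/3) * (k+4/3) / [(k+1)] - poly over poly, x = (-2/3) from leading terms; C = 8/3 at k = 0.


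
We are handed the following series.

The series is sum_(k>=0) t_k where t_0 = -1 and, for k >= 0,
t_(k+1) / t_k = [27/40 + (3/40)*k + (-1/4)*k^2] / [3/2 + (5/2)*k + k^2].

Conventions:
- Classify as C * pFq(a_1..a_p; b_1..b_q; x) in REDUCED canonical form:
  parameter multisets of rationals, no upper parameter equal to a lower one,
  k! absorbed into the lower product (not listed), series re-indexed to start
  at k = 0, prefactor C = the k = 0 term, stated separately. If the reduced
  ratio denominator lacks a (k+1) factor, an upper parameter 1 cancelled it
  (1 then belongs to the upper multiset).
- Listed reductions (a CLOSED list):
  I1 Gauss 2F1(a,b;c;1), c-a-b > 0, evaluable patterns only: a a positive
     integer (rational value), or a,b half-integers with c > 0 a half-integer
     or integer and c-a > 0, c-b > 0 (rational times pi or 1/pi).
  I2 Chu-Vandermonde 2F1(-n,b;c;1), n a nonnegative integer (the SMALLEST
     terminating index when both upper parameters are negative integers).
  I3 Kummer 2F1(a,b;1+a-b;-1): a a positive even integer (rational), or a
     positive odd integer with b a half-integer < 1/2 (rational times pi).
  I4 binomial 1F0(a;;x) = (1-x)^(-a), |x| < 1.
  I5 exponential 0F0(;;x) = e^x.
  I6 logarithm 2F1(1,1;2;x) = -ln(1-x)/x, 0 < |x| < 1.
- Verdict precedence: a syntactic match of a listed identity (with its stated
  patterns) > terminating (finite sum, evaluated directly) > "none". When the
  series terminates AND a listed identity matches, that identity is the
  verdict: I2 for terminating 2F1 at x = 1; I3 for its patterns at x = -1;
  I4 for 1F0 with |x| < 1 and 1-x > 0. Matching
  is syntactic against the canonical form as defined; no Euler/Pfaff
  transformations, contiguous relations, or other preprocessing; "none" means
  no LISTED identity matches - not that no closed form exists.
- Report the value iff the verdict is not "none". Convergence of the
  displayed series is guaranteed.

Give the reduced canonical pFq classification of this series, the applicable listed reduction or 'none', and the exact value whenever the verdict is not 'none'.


Canonical form: C = -1 times 1F0 with upper {-9/5}, lower {-}, x = -1/4. Verdict at x = -1/4: binomial (I4) matches (the 1F0 binomial series: exponent 9/5, x = -1/4). Its exact value is (-1) * (5/4)^(9/5).

Key step: t_0 = -1 here, and the ratio is unreduced: k + 3/2 divides both sides (C = -1, x = -1/4).
Ratio: r(k) = (-1/4) * (k-9/5) / [(k+1)] - rational; roots negated = parameters, x = (-1/4), C = -1.


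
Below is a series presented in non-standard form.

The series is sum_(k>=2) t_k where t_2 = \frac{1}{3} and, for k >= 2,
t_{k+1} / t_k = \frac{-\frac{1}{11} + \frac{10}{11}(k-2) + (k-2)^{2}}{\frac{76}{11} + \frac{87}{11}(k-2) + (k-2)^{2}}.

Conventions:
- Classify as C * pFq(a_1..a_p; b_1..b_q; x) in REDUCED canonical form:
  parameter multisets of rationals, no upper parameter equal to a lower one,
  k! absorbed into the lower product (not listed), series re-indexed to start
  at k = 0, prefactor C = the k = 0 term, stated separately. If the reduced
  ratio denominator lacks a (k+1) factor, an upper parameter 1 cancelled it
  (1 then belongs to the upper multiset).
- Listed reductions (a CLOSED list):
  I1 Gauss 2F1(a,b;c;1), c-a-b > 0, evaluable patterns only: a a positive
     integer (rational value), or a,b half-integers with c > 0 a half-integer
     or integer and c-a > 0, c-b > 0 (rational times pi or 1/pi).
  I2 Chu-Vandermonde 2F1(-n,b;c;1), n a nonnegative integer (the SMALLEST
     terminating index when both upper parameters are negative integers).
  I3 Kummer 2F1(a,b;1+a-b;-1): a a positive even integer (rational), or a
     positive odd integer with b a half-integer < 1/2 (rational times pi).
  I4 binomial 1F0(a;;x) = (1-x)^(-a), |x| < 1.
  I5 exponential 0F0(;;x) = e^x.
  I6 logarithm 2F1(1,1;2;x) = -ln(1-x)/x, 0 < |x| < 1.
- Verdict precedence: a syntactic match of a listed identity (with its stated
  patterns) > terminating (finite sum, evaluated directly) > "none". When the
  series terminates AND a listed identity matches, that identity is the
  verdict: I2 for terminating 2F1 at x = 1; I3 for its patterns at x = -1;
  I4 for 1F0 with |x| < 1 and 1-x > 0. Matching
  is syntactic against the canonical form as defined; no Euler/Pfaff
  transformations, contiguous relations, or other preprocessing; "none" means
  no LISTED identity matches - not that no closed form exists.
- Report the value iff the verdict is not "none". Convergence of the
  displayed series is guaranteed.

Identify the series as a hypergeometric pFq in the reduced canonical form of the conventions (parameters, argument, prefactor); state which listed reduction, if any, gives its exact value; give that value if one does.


The series (x = 1) is 2F1: upper {-\frac{1}{11}, 1}, lower {\frac{76}{11}}, prefactor \frac{1}{3}. Verdict: this is Gauss's theorem (I1) (x = 1: the Gamma ratio telescopes since c-a-b = 6 > 0 and a = 1 in Z>0). Exact value: \frac{65}{198}.

Key step: t_0 = \frac{1}{3} here, and the expanded ratio factors over Q; C = 1/3, x = 1, roots give parameters.
Step ratio: r(k) = 1 * (k-\frac{1}{11}) (k+1) / [(k+\frac{76}{11}) (k+1)] - rational in k, leading ratio 1; with t_0 = \frac{1}{3}, classification follows.


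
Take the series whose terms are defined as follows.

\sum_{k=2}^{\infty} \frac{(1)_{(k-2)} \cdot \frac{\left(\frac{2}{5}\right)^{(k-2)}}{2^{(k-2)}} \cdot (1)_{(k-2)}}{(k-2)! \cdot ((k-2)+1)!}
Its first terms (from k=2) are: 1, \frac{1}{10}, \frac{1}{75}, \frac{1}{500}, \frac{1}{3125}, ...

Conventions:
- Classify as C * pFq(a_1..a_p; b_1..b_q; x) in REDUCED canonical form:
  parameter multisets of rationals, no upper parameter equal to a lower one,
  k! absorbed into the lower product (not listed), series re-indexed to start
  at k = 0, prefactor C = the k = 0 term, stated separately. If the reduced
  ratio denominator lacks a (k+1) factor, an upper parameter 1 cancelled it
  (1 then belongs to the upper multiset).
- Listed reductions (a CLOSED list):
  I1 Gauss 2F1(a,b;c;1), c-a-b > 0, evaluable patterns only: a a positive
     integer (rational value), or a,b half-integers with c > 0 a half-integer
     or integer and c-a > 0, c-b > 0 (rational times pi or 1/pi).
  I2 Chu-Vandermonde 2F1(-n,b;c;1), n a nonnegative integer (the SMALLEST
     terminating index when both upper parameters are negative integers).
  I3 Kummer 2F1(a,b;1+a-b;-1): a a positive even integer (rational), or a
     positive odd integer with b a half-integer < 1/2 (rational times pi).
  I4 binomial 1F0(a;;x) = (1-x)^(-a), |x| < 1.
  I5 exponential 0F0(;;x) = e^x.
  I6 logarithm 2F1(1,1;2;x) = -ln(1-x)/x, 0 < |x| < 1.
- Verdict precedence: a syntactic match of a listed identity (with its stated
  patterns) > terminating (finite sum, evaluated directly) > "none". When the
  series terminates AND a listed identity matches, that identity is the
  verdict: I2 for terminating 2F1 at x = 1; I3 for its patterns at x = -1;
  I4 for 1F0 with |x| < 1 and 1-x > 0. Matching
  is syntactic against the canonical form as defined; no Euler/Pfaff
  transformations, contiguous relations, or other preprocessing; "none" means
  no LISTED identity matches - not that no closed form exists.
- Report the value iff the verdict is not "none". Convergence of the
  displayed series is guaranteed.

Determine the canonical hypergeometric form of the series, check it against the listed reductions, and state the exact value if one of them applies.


This is 1 * 2F1(1, 1; 2; \frac{1}{5}) in reduced canonical form. Verdict: the logarithmic series (I6) applies (the logarithm: parameters (1,1;2), x = \frac{1}{5}). Value: \left(-5\right) \cdot \ln\left(\frac{4}{5}\right).

Key observation: x = \frac{1}{5} and the denominator's factorial ratio (C = 1) is a lower Pochhammer.
Adjacent-term ratio: r(k) = \frac{1}{5} * (k+1) (k+1) / [(k+2) (k+1)] - poly over poly, x = \frac{1}{5} from leading terms; C = 1 at k = 0.


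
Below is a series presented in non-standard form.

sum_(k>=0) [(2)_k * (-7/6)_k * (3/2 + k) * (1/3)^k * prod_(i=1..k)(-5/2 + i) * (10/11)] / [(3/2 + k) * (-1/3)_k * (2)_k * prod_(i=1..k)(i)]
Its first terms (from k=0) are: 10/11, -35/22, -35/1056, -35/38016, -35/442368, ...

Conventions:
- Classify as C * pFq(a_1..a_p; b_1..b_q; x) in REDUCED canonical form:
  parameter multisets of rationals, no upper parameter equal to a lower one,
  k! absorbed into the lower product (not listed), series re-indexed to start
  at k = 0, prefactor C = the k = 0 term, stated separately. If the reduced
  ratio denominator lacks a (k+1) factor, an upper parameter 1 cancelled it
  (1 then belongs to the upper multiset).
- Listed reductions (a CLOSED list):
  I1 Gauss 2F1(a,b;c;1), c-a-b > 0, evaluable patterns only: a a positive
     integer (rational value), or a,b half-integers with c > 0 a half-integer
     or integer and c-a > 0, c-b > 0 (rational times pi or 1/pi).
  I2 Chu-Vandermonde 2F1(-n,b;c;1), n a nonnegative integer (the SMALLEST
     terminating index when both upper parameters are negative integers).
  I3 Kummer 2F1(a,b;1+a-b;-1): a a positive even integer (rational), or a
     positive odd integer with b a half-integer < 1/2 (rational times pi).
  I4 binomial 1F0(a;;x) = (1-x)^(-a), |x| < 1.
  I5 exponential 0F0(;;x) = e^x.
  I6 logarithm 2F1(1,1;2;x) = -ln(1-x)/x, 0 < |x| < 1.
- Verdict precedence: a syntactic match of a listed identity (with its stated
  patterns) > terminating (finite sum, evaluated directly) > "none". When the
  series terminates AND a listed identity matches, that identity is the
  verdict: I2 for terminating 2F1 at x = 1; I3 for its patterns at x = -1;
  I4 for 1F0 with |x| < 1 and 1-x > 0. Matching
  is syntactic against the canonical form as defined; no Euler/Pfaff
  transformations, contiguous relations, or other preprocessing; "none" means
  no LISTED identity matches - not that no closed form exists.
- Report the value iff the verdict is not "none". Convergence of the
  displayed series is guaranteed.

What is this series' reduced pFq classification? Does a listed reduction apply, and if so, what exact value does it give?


At argument 1/3: a 2F1 with upper {-3/2, -7/6}, lower {-1/3}, scaled by C = 10/11. Verdict: none. A 2F1 with upper {-3/2, -7/6} fits none of I1-I6 at x = 1/3; the sum runs forever.

The tell: t_0 = 10/11 here, and the parameter 2 appears in both the upper and lower lists and cancels (alongside the other common factor).
Term ratio: r(k) = (1/3) * (k-3/2) (k-7/6) / [(k-1/3) (k+1)] - poly over poly, x = (1/3) from leading terms; C = 10/11 at k = 0.


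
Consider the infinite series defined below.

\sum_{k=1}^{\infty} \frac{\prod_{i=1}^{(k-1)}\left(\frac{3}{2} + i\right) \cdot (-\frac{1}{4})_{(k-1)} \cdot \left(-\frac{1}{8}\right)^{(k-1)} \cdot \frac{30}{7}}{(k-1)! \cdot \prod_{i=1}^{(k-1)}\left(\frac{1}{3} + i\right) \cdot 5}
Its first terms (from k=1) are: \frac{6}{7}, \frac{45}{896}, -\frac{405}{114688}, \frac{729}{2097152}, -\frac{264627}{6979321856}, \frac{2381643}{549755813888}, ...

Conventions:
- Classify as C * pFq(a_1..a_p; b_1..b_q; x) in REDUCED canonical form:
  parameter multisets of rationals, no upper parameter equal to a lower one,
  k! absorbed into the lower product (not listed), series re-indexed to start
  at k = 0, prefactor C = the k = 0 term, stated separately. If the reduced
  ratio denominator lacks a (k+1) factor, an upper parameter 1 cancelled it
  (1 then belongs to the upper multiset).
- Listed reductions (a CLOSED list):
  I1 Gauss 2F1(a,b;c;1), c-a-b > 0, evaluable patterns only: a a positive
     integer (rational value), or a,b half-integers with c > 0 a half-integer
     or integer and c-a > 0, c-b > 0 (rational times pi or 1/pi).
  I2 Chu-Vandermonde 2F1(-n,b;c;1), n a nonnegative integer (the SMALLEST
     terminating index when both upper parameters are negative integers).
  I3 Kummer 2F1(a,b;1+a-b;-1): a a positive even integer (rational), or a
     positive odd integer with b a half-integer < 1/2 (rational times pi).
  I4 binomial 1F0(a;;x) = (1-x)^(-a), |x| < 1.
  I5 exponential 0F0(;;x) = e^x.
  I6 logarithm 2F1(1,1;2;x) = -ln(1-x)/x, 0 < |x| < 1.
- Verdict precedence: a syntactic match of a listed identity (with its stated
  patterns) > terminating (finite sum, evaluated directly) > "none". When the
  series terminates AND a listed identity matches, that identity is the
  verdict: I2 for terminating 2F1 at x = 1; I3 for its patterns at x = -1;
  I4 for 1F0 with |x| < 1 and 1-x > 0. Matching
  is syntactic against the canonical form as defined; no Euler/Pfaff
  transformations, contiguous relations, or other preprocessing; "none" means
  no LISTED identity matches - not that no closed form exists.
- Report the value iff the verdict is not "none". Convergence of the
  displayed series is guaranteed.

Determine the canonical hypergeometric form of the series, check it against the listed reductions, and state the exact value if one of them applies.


At argument -\frac{1}{8}: a 2F1 with upper {-\frac{1}{4}, \frac{5}{2}}, lower {\frac{4}{3}}, scaled by C = \frac{6}{7}. Verdict: none - at argument -\frac{1}{8} the multisets {-\frac{1}{4}, \frac{5}{2}} ; {\frac{4}{3}} match no listed identity.

Structural cue: from the first term \frac{6}{7}: the lower running product (prefactor 6/7) is a rising factorial.
Term ratio: r(k) = -\frac{1}{8} * (k-\frac{1}{4}) (k+\frac{5}{2}) / [(k+\frac{4}{3}) (k+1)] ; factor over Q: parameters, x = -\frac{1}{8}, and C = \frac{6}{7}.
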